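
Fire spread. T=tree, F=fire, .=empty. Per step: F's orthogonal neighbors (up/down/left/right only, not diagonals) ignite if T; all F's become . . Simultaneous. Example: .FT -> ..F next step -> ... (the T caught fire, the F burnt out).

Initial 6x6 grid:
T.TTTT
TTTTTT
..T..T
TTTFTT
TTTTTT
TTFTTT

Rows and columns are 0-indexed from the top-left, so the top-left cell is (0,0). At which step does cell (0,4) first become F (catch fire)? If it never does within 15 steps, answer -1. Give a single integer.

Step 1: cell (0,4)='T' (+6 fires, +2 burnt)
Step 2: cell (0,4)='T' (+7 fires, +6 burnt)
Step 3: cell (0,4)='T' (+6 fires, +7 burnt)
Step 4: cell (0,4)='T' (+4 fires, +6 burnt)
Step 5: cell (0,4)='T' (+4 fires, +4 burnt)
Step 6: cell (0,4)='F' (+2 fires, +4 burnt)
  -> target ignites at step 6
Step 7: cell (0,4)='.' (+0 fires, +2 burnt)
  fire out at step 7

6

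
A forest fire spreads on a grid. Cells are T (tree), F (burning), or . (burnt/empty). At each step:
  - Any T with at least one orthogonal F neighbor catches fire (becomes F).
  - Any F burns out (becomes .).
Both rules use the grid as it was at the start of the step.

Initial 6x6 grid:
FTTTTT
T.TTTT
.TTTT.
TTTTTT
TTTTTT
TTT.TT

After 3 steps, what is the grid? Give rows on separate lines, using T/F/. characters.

Step 1: 2 trees catch fire, 1 burn out
  .FTTTT
  F.TTTT
  .TTTT.
  TTTTTT
  TTTTTT
  TTT.TT
Step 2: 1 trees catch fire, 2 burn out
  ..FTTT
  ..TTTT
  .TTTT.
  TTTTTT
  TTTTTT
  TTT.TT
Step 3: 2 trees catch fire, 1 burn out
  ...FTT
  ..FTTT
  .TTTT.
  TTTTTT
  TTTTTT
  TTT.TT

...FTT
..FTTT
.TTTT.
TTTTTT
TTTTTT
TTT.TT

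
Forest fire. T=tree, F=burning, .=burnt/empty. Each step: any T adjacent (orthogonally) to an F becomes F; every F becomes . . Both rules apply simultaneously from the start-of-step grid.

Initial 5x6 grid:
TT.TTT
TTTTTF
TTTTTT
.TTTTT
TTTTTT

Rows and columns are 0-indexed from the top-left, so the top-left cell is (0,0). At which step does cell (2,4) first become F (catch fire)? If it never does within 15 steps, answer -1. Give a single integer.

Step 1: cell (2,4)='T' (+3 fires, +1 burnt)
Step 2: cell (2,4)='F' (+4 fires, +3 burnt)
  -> target ignites at step 2
Step 3: cell (2,4)='.' (+5 fires, +4 burnt)
Step 4: cell (2,4)='.' (+4 fires, +5 burnt)
Step 5: cell (2,4)='.' (+5 fires, +4 burnt)
Step 6: cell (2,4)='.' (+4 fires, +5 burnt)
Step 7: cell (2,4)='.' (+1 fires, +4 burnt)
Step 8: cell (2,4)='.' (+1 fires, +1 burnt)
Step 9: cell (2,4)='.' (+0 fires, +1 burnt)
  fire out at step 9

2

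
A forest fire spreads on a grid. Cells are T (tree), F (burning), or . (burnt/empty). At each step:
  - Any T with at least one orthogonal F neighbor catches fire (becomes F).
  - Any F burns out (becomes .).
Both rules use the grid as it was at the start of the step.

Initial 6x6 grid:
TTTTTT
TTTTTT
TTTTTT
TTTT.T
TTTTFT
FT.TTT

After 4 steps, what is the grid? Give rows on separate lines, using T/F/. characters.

Step 1: 5 trees catch fire, 2 burn out
  TTTTTT
  TTTTTT
  TTTTTT
  TTTT.T
  FTTF.F
  .F.TFT
Step 2: 7 trees catch fire, 5 burn out
  TTTTTT
  TTTTTT
  TTTTTT
  FTTF.F
  .FF...
  ...F.F
Step 3: 5 trees catch fire, 7 burn out
  TTTTTT
  TTTTTT
  FTTFTF
  .FF...
  ......
  ......
Step 4: 6 trees catch fire, 5 burn out
  TTTTTT
  FTTFTF
  .FF.F.
  ......
  ......
  ......

TTTTTT
FTTFTF
.FF.F.
......
......
......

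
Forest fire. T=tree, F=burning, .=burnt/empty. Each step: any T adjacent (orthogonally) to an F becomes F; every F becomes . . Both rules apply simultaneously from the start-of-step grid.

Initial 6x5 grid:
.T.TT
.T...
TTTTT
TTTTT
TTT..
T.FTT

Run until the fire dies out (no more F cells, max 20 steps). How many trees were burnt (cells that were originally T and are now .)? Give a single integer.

Step 1: +2 fires, +1 burnt (F count now 2)
Step 2: +3 fires, +2 burnt (F count now 3)
Step 3: +4 fires, +3 burnt (F count now 4)
Step 4: +5 fires, +4 burnt (F count now 5)
Step 5: +3 fires, +5 burnt (F count now 3)
Step 6: +1 fires, +3 burnt (F count now 1)
Step 7: +0 fires, +1 burnt (F count now 0)
Fire out after step 7
Initially T: 20, now '.': 28
Total burnt (originally-T cells now '.'): 18

Answer: 18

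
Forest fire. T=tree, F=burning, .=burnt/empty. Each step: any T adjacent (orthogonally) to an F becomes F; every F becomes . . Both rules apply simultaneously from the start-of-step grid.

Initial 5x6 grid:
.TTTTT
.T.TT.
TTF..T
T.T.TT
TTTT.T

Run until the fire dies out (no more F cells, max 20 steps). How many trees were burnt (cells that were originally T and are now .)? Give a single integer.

Answer: 16

Derivation:
Step 1: +2 fires, +1 burnt (F count now 2)
Step 2: +3 fires, +2 burnt (F count now 3)
Step 3: +4 fires, +3 burnt (F count now 4)
Step 4: +2 fires, +4 burnt (F count now 2)
Step 5: +1 fires, +2 burnt (F count now 1)
Step 6: +2 fires, +1 burnt (F count now 2)
Step 7: +2 fires, +2 burnt (F count now 2)
Step 8: +0 fires, +2 burnt (F count now 0)
Fire out after step 8
Initially T: 20, now '.': 26
Total burnt (originally-T cells now '.'): 16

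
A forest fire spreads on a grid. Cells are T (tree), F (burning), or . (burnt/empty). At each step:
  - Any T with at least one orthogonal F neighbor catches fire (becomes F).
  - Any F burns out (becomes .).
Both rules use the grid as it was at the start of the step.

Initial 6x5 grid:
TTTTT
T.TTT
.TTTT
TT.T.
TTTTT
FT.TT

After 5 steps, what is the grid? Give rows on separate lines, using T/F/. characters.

Step 1: 2 trees catch fire, 1 burn out
  TTTTT
  T.TTT
  .TTTT
  TT.T.
  FTTTT
  .F.TT
Step 2: 2 trees catch fire, 2 burn out
  TTTTT
  T.TTT
  .TTTT
  FT.T.
  .FTTT
  ...TT
Step 3: 2 trees catch fire, 2 burn out
  TTTTT
  T.TTT
  .TTTT
  .F.T.
  ..FTT
  ...TT
Step 4: 2 trees catch fire, 2 burn out
  TTTTT
  T.TTT
  .FTTT
  ...T.
  ...FT
  ...TT
Step 5: 4 trees catch fire, 2 burn out
  TTTTT
  T.TTT
  ..FTT
  ...F.
  ....F
  ...FT

TTTTT
T.TTT
..FTT
...F.
....F
...FT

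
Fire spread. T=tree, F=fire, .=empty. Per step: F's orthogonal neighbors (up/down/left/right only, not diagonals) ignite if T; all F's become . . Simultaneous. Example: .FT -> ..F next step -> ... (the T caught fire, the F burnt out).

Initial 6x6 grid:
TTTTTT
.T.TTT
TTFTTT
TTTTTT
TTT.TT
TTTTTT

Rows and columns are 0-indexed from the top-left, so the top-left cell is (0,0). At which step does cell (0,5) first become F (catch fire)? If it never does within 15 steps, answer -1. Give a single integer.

Step 1: cell (0,5)='T' (+3 fires, +1 burnt)
Step 2: cell (0,5)='T' (+7 fires, +3 burnt)
Step 3: cell (0,5)='T' (+8 fires, +7 burnt)
Step 4: cell (0,5)='T' (+9 fires, +8 burnt)
Step 5: cell (0,5)='F' (+4 fires, +9 burnt)
  -> target ignites at step 5
Step 6: cell (0,5)='.' (+1 fires, +4 burnt)
Step 7: cell (0,5)='.' (+0 fires, +1 burnt)
  fire out at step 7

5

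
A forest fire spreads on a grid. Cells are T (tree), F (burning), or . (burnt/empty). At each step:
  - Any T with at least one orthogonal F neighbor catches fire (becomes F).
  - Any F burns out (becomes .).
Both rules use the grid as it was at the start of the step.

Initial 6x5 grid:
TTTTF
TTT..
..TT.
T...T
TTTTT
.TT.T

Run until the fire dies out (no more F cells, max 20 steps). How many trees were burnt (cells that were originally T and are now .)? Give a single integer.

Answer: 9

Derivation:
Step 1: +1 fires, +1 burnt (F count now 1)
Step 2: +1 fires, +1 burnt (F count now 1)
Step 3: +2 fires, +1 burnt (F count now 2)
Step 4: +3 fires, +2 burnt (F count now 3)
Step 5: +2 fires, +3 burnt (F count now 2)
Step 6: +0 fires, +2 burnt (F count now 0)
Fire out after step 6
Initially T: 19, now '.': 20
Total burnt (originally-T cells now '.'): 9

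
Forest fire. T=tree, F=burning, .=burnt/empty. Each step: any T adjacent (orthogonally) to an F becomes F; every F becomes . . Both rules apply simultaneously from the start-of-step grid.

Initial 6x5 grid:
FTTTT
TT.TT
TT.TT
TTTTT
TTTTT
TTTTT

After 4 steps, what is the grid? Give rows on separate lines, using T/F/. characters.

Step 1: 2 trees catch fire, 1 burn out
  .FTTT
  FT.TT
  TT.TT
  TTTTT
  TTTTT
  TTTTT
Step 2: 3 trees catch fire, 2 burn out
  ..FTT
  .F.TT
  FT.TT
  TTTTT
  TTTTT
  TTTTT
Step 3: 3 trees catch fire, 3 burn out
  ...FT
  ...TT
  .F.TT
  FTTTT
  TTTTT
  TTTTT
Step 4: 4 trees catch fire, 3 burn out
  ....F
  ...FT
  ...TT
  .FTTT
  FTTTT
  TTTTT

....F
...FT
...TT
.FTTT
FTTTT
TTTTT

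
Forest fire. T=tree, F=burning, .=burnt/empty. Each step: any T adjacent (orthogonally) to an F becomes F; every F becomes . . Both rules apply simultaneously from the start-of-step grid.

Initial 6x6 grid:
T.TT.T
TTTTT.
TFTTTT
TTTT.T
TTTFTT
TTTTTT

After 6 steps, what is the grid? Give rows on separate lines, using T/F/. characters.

Step 1: 8 trees catch fire, 2 burn out
  T.TT.T
  TFTTT.
  F.FTTT
  TFTF.T
  TTF.FT
  TTTFTT
Step 2: 9 trees catch fire, 8 burn out
  T.TT.T
  F.FTT.
  ...FTT
  F.F..T
  TF...F
  TTF.FT
Step 3: 8 trees catch fire, 9 burn out
  F.FT.T
  ...FT.
  ....FT
  .....F
  F.....
  TF...F
Step 4: 4 trees catch fire, 8 burn out
  ...F.T
  ....F.
  .....F
  ......
  ......
  F.....
Step 5: 0 trees catch fire, 4 burn out
  .....T
  ......
  ......
  ......
  ......
  ......
Step 6: 0 trees catch fire, 0 burn out
  .....T
  ......
  ......
  ......
  ......
  ......

.....T
......
......
......
......
......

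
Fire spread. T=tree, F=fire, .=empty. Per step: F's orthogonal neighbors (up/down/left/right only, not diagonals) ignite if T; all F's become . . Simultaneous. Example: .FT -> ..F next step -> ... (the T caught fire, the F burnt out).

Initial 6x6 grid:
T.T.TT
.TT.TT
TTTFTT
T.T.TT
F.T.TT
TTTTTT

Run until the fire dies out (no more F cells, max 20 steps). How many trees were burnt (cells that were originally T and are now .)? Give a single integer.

Answer: 25

Derivation:
Step 1: +4 fires, +2 burnt (F count now 4)
Step 2: +8 fires, +4 burnt (F count now 8)
Step 3: +8 fires, +8 burnt (F count now 8)
Step 4: +4 fires, +8 burnt (F count now 4)
Step 5: +1 fires, +4 burnt (F count now 1)
Step 6: +0 fires, +1 burnt (F count now 0)
Fire out after step 6
Initially T: 26, now '.': 35
Total burnt (originally-T cells now '.'): 25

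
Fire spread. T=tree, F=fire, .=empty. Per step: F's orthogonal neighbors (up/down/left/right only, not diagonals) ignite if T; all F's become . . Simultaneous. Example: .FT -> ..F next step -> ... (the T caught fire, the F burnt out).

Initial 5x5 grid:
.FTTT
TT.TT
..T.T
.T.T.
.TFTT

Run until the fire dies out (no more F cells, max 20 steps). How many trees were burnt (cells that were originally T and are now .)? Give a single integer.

Step 1: +4 fires, +2 burnt (F count now 4)
Step 2: +5 fires, +4 burnt (F count now 5)
Step 3: +2 fires, +5 burnt (F count now 2)
Step 4: +1 fires, +2 burnt (F count now 1)
Step 5: +1 fires, +1 burnt (F count now 1)
Step 6: +0 fires, +1 burnt (F count now 0)
Fire out after step 6
Initially T: 14, now '.': 24
Total burnt (originally-T cells now '.'): 13

Answer: 13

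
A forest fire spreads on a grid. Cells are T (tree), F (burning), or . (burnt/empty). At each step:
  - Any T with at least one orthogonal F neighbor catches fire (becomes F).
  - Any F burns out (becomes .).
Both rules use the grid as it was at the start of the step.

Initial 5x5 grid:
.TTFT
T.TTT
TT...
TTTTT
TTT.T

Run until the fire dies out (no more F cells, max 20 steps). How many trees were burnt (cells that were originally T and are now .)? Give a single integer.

Answer: 6

Derivation:
Step 1: +3 fires, +1 burnt (F count now 3)
Step 2: +3 fires, +3 burnt (F count now 3)
Step 3: +0 fires, +3 burnt (F count now 0)
Fire out after step 3
Initially T: 18, now '.': 13
Total burnt (originally-T cells now '.'): 6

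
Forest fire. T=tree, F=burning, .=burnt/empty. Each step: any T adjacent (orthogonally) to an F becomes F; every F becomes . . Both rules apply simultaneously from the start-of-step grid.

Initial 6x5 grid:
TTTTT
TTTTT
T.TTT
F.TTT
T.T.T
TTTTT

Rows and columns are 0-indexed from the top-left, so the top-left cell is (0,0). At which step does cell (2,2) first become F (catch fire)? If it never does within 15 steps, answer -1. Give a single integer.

Step 1: cell (2,2)='T' (+2 fires, +1 burnt)
Step 2: cell (2,2)='T' (+2 fires, +2 burnt)
Step 3: cell (2,2)='T' (+3 fires, +2 burnt)
Step 4: cell (2,2)='T' (+3 fires, +3 burnt)
Step 5: cell (2,2)='F' (+5 fires, +3 burnt)
  -> target ignites at step 5
Step 6: cell (2,2)='.' (+5 fires, +5 burnt)
Step 7: cell (2,2)='.' (+4 fires, +5 burnt)
Step 8: cell (2,2)='.' (+1 fires, +4 burnt)
Step 9: cell (2,2)='.' (+0 fires, +1 burnt)
  fire out at step 9

5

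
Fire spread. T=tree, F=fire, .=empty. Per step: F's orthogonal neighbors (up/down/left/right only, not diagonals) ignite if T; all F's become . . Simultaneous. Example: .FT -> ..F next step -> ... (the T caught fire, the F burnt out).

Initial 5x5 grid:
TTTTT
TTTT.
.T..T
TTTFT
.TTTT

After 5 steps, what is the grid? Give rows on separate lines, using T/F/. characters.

Step 1: 3 trees catch fire, 1 burn out
  TTTTT
  TTTT.
  .T..T
  TTF.F
  .TTFT
Step 2: 4 trees catch fire, 3 burn out
  TTTTT
  TTTT.
  .T..F
  TF...
  .TF.F
Step 3: 3 trees catch fire, 4 burn out
  TTTTT
  TTTT.
  .F...
  F....
  .F...
Step 4: 1 trees catch fire, 3 burn out
  TTTTT
  TFTT.
  .....
  .....
  .....
Step 5: 3 trees catch fire, 1 burn out
  TFTTT
  F.FT.
  .....
  .....
  .....

TFTTT
F.FT.
.....
.....
.....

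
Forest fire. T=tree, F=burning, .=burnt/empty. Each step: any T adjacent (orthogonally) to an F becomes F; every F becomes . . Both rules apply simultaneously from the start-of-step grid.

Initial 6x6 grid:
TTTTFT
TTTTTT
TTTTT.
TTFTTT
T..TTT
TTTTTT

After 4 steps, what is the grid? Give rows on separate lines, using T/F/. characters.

Step 1: 6 trees catch fire, 2 burn out
  TTTF.F
  TTTTFT
  TTFTT.
  TF.FTT
  T..TTT
  TTTTTT
Step 2: 10 trees catch fire, 6 burn out
  TTF...
  TTFF.F
  TF.FF.
  F...FT
  T..FTT
  TTTTTT
Step 3: 7 trees catch fire, 10 burn out
  TF....
  TF....
  F.....
  .....F
  F...FT
  TTTFTT
Step 4: 6 trees catch fire, 7 burn out
  F.....
  F.....
  ......
  ......
  .....F
  FTF.FT

F.....
F.....
......
......
.....F
FTF.FT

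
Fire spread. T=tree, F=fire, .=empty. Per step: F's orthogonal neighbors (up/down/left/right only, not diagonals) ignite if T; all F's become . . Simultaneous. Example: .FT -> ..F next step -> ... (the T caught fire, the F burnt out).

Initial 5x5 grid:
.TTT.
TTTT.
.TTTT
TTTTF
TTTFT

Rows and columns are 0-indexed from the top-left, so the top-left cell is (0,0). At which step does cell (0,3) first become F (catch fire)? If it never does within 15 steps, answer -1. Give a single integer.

Step 1: cell (0,3)='T' (+4 fires, +2 burnt)
Step 2: cell (0,3)='T' (+3 fires, +4 burnt)
Step 3: cell (0,3)='T' (+4 fires, +3 burnt)
Step 4: cell (0,3)='F' (+4 fires, +4 burnt)
  -> target ignites at step 4
Step 5: cell (0,3)='.' (+2 fires, +4 burnt)
Step 6: cell (0,3)='.' (+2 fires, +2 burnt)
Step 7: cell (0,3)='.' (+0 fires, +2 burnt)
  fire out at step 7

4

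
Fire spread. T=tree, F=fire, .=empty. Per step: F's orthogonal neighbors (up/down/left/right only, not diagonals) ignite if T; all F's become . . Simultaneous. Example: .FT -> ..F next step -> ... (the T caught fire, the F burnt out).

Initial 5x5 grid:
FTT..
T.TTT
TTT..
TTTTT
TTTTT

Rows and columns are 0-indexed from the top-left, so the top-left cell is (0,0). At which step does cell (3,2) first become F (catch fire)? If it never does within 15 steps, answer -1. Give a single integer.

Step 1: cell (3,2)='T' (+2 fires, +1 burnt)
Step 2: cell (3,2)='T' (+2 fires, +2 burnt)
Step 3: cell (3,2)='T' (+3 fires, +2 burnt)
Step 4: cell (3,2)='T' (+4 fires, +3 burnt)
Step 5: cell (3,2)='F' (+3 fires, +4 burnt)
  -> target ignites at step 5
Step 6: cell (3,2)='.' (+2 fires, +3 burnt)
Step 7: cell (3,2)='.' (+2 fires, +2 burnt)
Step 8: cell (3,2)='.' (+1 fires, +2 burnt)
Step 9: cell (3,2)='.' (+0 fires, +1 burnt)
  fire out at step 9

5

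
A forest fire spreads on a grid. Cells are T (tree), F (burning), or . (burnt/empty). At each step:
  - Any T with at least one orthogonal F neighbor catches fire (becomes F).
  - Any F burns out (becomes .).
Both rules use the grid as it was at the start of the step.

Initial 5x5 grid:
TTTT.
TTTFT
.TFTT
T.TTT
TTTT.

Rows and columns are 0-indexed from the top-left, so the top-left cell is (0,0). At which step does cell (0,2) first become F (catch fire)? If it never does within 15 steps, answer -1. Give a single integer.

Step 1: cell (0,2)='T' (+6 fires, +2 burnt)
Step 2: cell (0,2)='F' (+5 fires, +6 burnt)
  -> target ignites at step 2
Step 3: cell (0,2)='.' (+5 fires, +5 burnt)
Step 4: cell (0,2)='.' (+2 fires, +5 burnt)
Step 5: cell (0,2)='.' (+1 fires, +2 burnt)
Step 6: cell (0,2)='.' (+0 fires, +1 burnt)
  fire out at step 6

2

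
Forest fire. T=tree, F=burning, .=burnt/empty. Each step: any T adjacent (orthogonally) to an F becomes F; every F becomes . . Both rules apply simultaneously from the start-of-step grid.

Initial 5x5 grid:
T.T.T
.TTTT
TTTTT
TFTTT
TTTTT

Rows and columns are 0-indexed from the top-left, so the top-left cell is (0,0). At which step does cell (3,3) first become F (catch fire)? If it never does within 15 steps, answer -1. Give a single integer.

Step 1: cell (3,3)='T' (+4 fires, +1 burnt)
Step 2: cell (3,3)='F' (+6 fires, +4 burnt)
  -> target ignites at step 2
Step 3: cell (3,3)='.' (+4 fires, +6 burnt)
Step 4: cell (3,3)='.' (+4 fires, +4 burnt)
Step 5: cell (3,3)='.' (+1 fires, +4 burnt)
Step 6: cell (3,3)='.' (+1 fires, +1 burnt)
Step 7: cell (3,3)='.' (+0 fires, +1 burnt)
  fire out at step 7

2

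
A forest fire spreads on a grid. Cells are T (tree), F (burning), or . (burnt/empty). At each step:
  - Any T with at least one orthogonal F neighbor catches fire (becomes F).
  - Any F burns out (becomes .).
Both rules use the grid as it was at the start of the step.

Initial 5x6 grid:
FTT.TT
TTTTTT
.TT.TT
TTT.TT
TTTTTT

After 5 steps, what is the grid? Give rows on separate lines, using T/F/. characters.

Step 1: 2 trees catch fire, 1 burn out
  .FT.TT
  FTTTTT
  .TT.TT
  TTT.TT
  TTTTTT
Step 2: 2 trees catch fire, 2 burn out
  ..F.TT
  .FTTTT
  .TT.TT
  TTT.TT
  TTTTTT
Step 3: 2 trees catch fire, 2 burn out
  ....TT
  ..FTTT
  .FT.TT
  TTT.TT
  TTTTTT
Step 4: 3 trees catch fire, 2 burn out
  ....TT
  ...FTT
  ..F.TT
  TFT.TT
  TTTTTT
Step 5: 4 trees catch fire, 3 burn out
  ....TT
  ....FT
  ....TT
  F.F.TT
  TFTTTT

....TT
....FT
....TT
F.F.TT
TFTTTT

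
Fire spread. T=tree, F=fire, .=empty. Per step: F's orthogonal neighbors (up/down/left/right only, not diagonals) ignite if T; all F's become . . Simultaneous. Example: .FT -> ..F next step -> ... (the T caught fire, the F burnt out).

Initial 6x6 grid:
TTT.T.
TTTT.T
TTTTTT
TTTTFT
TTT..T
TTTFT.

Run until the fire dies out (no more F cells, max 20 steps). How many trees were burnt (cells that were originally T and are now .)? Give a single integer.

Answer: 27

Derivation:
Step 1: +5 fires, +2 burnt (F count now 5)
Step 2: +6 fires, +5 burnt (F count now 6)
Step 3: +6 fires, +6 burnt (F count now 6)
Step 4: +4 fires, +6 burnt (F count now 4)
Step 5: +3 fires, +4 burnt (F count now 3)
Step 6: +2 fires, +3 burnt (F count now 2)
Step 7: +1 fires, +2 burnt (F count now 1)
Step 8: +0 fires, +1 burnt (F count now 0)
Fire out after step 8
Initially T: 28, now '.': 35
Total burnt (originally-T cells now '.'): 27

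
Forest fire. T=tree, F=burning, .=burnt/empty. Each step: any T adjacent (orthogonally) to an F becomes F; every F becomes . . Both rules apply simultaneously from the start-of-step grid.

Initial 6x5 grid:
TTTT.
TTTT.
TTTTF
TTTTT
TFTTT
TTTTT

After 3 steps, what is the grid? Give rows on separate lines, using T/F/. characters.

Step 1: 6 trees catch fire, 2 burn out
  TTTT.
  TTTT.
  TTTF.
  TFTTF
  F.FTT
  TFTTT
Step 2: 10 trees catch fire, 6 burn out
  TTTT.
  TTTF.
  TFF..
  F.FF.
  ...FF
  F.FTT
Step 3: 6 trees catch fire, 10 burn out
  TTTF.
  TFF..
  F....
  .....
  .....
  ...FF

TTTF.
TFF..
F....
.....
.....
...FF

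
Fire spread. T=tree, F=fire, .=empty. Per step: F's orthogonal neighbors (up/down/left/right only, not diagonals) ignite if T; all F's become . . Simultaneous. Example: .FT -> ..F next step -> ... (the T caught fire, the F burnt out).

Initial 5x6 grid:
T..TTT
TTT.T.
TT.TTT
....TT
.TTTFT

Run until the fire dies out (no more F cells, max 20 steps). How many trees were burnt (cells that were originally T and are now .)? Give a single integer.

Step 1: +3 fires, +1 burnt (F count now 3)
Step 2: +3 fires, +3 burnt (F count now 3)
Step 3: +4 fires, +3 burnt (F count now 4)
Step 4: +1 fires, +4 burnt (F count now 1)
Step 5: +2 fires, +1 burnt (F count now 2)
Step 6: +0 fires, +2 burnt (F count now 0)
Fire out after step 6
Initially T: 19, now '.': 24
Total burnt (originally-T cells now '.'): 13

Answer: 13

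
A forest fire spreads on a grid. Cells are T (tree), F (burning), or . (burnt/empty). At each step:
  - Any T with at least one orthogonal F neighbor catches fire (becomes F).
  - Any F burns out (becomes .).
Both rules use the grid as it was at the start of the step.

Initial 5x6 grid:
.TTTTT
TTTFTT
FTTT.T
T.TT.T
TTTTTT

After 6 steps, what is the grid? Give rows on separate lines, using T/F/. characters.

Step 1: 7 trees catch fire, 2 burn out
  .TTFTT
  FTF.FT
  .FTF.T
  F.TT.T
  TTTTTT
Step 2: 7 trees catch fire, 7 burn out
  .TF.FT
  .F...F
  ..F..T
  ..TF.T
  FTTTTT
Step 3: 6 trees catch fire, 7 burn out
  .F...F
  ......
  .....F
  ..F..T
  .FTFTT
Step 4: 3 trees catch fire, 6 burn out
  ......
  ......
  ......
  .....F
  ..F.FT
Step 5: 1 trees catch fire, 3 burn out
  ......
  ......
  ......
  ......
  .....F
Step 6: 0 trees catch fire, 1 burn out
  ......
  ......
  ......
  ......
  ......

......
......
......
......
......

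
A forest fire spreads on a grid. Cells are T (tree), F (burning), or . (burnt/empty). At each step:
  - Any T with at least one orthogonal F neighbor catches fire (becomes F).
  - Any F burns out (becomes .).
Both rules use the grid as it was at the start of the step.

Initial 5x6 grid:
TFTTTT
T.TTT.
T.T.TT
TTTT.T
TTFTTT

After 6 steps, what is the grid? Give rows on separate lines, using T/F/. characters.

Step 1: 5 trees catch fire, 2 burn out
  F.FTTT
  T.TTT.
  T.T.TT
  TTFT.T
  TF.FTT
Step 2: 8 trees catch fire, 5 burn out
  ...FTT
  F.FTT.
  T.F.TT
  TF.F.T
  F...FT
Step 3: 5 trees catch fire, 8 burn out
  ....FT
  ...FT.
  F...TT
  F....T
  .....F
Step 4: 3 trees catch fire, 5 burn out
  .....F
  ....F.
  ....TT
  .....F
  ......
Step 5: 2 trees catch fire, 3 burn out
  ......
  ......
  ....FF
  ......
  ......
Step 6: 0 trees catch fire, 2 burn out
  ......
  ......
  ......
  ......
  ......

......
......
......
......
......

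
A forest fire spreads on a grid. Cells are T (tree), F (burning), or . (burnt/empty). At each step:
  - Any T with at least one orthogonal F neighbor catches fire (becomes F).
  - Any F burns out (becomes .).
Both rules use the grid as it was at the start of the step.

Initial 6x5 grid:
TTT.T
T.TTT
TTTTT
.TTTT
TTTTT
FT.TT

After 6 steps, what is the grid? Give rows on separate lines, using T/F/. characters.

Step 1: 2 trees catch fire, 1 burn out
  TTT.T
  T.TTT
  TTTTT
  .TTTT
  FTTTT
  .F.TT
Step 2: 1 trees catch fire, 2 burn out
  TTT.T
  T.TTT
  TTTTT
  .TTTT
  .FTTT
  ...TT
Step 3: 2 trees catch fire, 1 burn out
  TTT.T
  T.TTT
  TTTTT
  .FTTT
  ..FTT
  ...TT
Step 4: 3 trees catch fire, 2 burn out
  TTT.T
  T.TTT
  TFTTT
  ..FTT
  ...FT
  ...TT
Step 5: 5 trees catch fire, 3 burn out
  TTT.T
  T.TTT
  F.FTT
  ...FT
  ....F
  ...FT
Step 6: 5 trees catch fire, 5 burn out
  TTT.T
  F.FTT
  ...FT
  ....F
  .....
  ....F

TTT.T
F.FTT
...FT
....F
.....
....F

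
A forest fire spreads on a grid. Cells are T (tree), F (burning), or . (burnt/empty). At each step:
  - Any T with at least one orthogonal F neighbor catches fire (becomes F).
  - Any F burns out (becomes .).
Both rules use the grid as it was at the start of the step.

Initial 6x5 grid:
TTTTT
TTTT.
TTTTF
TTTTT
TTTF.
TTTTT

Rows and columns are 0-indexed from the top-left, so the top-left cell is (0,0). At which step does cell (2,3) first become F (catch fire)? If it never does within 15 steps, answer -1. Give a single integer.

Step 1: cell (2,3)='F' (+5 fires, +2 burnt)
  -> target ignites at step 1
Step 2: cell (2,3)='.' (+6 fires, +5 burnt)
Step 3: cell (2,3)='.' (+6 fires, +6 burnt)
Step 4: cell (2,3)='.' (+6 fires, +6 burnt)
Step 5: cell (2,3)='.' (+2 fires, +6 burnt)
Step 6: cell (2,3)='.' (+1 fires, +2 burnt)
Step 7: cell (2,3)='.' (+0 fires, +1 burnt)
  fire out at step 7

1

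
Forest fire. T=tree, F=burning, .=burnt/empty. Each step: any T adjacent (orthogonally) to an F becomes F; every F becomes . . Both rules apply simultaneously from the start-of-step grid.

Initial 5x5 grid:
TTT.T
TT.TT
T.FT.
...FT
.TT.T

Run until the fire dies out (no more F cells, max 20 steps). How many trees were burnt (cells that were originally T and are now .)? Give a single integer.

Step 1: +2 fires, +2 burnt (F count now 2)
Step 2: +2 fires, +2 burnt (F count now 2)
Step 3: +1 fires, +2 burnt (F count now 1)
Step 4: +1 fires, +1 burnt (F count now 1)
Step 5: +0 fires, +1 burnt (F count now 0)
Fire out after step 5
Initially T: 14, now '.': 17
Total burnt (originally-T cells now '.'): 6

Answer: 6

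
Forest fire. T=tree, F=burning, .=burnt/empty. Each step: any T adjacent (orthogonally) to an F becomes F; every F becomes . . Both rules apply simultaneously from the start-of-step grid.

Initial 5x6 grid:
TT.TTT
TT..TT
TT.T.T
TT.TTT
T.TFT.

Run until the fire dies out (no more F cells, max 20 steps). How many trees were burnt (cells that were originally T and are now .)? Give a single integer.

Step 1: +3 fires, +1 burnt (F count now 3)
Step 2: +2 fires, +3 burnt (F count now 2)
Step 3: +1 fires, +2 burnt (F count now 1)
Step 4: +1 fires, +1 burnt (F count now 1)
Step 5: +1 fires, +1 burnt (F count now 1)
Step 6: +2 fires, +1 burnt (F count now 2)
Step 7: +1 fires, +2 burnt (F count now 1)
Step 8: +1 fires, +1 burnt (F count now 1)
Step 9: +0 fires, +1 burnt (F count now 0)
Fire out after step 9
Initially T: 21, now '.': 21
Total burnt (originally-T cells now '.'): 12

Answer: 12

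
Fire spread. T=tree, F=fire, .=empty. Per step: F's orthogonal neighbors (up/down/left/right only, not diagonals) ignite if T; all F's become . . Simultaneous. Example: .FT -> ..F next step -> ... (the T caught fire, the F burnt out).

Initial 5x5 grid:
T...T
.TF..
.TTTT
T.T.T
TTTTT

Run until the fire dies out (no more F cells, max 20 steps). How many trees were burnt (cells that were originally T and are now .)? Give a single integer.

Answer: 13

Derivation:
Step 1: +2 fires, +1 burnt (F count now 2)
Step 2: +3 fires, +2 burnt (F count now 3)
Step 3: +2 fires, +3 burnt (F count now 2)
Step 4: +3 fires, +2 burnt (F count now 3)
Step 5: +2 fires, +3 burnt (F count now 2)
Step 6: +1 fires, +2 burnt (F count now 1)
Step 7: +0 fires, +1 burnt (F count now 0)
Fire out after step 7
Initially T: 15, now '.': 23
Total burnt (originally-T cells now '.'): 13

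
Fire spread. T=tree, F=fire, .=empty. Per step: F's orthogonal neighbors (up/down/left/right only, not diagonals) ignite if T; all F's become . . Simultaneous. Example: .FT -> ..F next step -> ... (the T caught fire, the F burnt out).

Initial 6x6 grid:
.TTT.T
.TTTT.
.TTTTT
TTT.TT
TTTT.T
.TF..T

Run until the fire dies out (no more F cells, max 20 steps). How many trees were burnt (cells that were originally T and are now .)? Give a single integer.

Answer: 24

Derivation:
Step 1: +2 fires, +1 burnt (F count now 2)
Step 2: +3 fires, +2 burnt (F count now 3)
Step 3: +3 fires, +3 burnt (F count now 3)
Step 4: +4 fires, +3 burnt (F count now 4)
Step 5: +4 fires, +4 burnt (F count now 4)
Step 6: +5 fires, +4 burnt (F count now 5)
Step 7: +1 fires, +5 burnt (F count now 1)
Step 8: +1 fires, +1 burnt (F count now 1)
Step 9: +1 fires, +1 burnt (F count now 1)
Step 10: +0 fires, +1 burnt (F count now 0)
Fire out after step 10
Initially T: 25, now '.': 35
Total burnt (originally-T cells now '.'): 24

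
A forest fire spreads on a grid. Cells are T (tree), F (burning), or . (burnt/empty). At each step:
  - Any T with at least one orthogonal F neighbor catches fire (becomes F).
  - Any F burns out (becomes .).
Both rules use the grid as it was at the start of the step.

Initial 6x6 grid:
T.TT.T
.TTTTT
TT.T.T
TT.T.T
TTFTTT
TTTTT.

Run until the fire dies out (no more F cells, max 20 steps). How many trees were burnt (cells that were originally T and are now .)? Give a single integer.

Step 1: +3 fires, +1 burnt (F count now 3)
Step 2: +6 fires, +3 burnt (F count now 6)
Step 3: +6 fires, +6 burnt (F count now 6)
Step 4: +4 fires, +6 burnt (F count now 4)
Step 5: +4 fires, +4 burnt (F count now 4)
Step 6: +2 fires, +4 burnt (F count now 2)
Step 7: +1 fires, +2 burnt (F count now 1)
Step 8: +0 fires, +1 burnt (F count now 0)
Fire out after step 8
Initially T: 27, now '.': 35
Total burnt (originally-T cells now '.'): 26

Answer: 26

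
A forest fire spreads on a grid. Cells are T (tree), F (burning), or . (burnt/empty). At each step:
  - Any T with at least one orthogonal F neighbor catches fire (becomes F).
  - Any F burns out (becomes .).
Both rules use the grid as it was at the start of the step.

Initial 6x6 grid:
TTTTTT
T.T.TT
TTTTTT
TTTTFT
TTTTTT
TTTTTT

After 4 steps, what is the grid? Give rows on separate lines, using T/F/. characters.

Step 1: 4 trees catch fire, 1 burn out
  TTTTTT
  T.T.TT
  TTTTFT
  TTTF.F
  TTTTFT
  TTTTTT
Step 2: 7 trees catch fire, 4 burn out
  TTTTTT
  T.T.FT
  TTTF.F
  TTF...
  TTTF.F
  TTTTFT
Step 3: 7 trees catch fire, 7 burn out
  TTTTFT
  T.T..F
  TTF...
  TF....
  TTF...
  TTTF.F
Step 4: 7 trees catch fire, 7 burn out
  TTTF.F
  T.F...
  TF....
  F.....
  TF....
  TTF...

TTTF.F
T.F...
TF....
F.....
TF....
TTF...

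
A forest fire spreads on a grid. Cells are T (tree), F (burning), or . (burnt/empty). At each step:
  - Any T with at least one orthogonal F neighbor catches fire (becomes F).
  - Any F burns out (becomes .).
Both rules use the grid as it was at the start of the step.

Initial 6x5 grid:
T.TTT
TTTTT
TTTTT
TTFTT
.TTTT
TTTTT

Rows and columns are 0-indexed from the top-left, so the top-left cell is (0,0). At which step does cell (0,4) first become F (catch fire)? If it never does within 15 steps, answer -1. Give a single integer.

Step 1: cell (0,4)='T' (+4 fires, +1 burnt)
Step 2: cell (0,4)='T' (+8 fires, +4 burnt)
Step 3: cell (0,4)='T' (+8 fires, +8 burnt)
Step 4: cell (0,4)='T' (+5 fires, +8 burnt)
Step 5: cell (0,4)='F' (+2 fires, +5 burnt)
  -> target ignites at step 5
Step 6: cell (0,4)='.' (+0 fires, +2 burnt)
  fire out at step 6

5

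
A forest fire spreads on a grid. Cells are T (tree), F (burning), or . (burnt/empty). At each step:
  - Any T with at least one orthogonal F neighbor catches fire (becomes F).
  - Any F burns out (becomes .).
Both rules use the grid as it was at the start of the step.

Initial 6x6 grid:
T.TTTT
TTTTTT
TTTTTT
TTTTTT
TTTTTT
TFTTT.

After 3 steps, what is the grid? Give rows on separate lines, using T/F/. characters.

Step 1: 3 trees catch fire, 1 burn out
  T.TTTT
  TTTTTT
  TTTTTT
  TTTTTT
  TFTTTT
  F.FTT.
Step 2: 4 trees catch fire, 3 burn out
  T.TTTT
  TTTTTT
  TTTTTT
  TFTTTT
  F.FTTT
  ...FT.
Step 3: 5 trees catch fire, 4 burn out
  T.TTTT
  TTTTTT
  TFTTTT
  F.FTTT
  ...FTT
  ....F.

T.TTTT
TTTTTT
TFTTTT
F.FTTT
...FTT
....F.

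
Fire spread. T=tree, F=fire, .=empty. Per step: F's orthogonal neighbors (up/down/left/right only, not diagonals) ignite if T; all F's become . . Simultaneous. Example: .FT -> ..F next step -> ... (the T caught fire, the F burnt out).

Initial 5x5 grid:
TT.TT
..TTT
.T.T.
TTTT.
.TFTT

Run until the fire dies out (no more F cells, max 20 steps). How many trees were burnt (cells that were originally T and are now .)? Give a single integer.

Answer: 14

Derivation:
Step 1: +3 fires, +1 burnt (F count now 3)
Step 2: +3 fires, +3 burnt (F count now 3)
Step 3: +3 fires, +3 burnt (F count now 3)
Step 4: +1 fires, +3 burnt (F count now 1)
Step 5: +3 fires, +1 burnt (F count now 3)
Step 6: +1 fires, +3 burnt (F count now 1)
Step 7: +0 fires, +1 burnt (F count now 0)
Fire out after step 7
Initially T: 16, now '.': 23
Total burnt (originally-T cells now '.'): 14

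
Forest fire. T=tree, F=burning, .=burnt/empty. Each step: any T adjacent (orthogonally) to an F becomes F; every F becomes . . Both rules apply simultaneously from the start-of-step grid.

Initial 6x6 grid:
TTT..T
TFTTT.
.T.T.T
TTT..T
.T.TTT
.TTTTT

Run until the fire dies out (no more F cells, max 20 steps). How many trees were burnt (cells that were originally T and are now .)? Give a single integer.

Answer: 23

Derivation:
Step 1: +4 fires, +1 burnt (F count now 4)
Step 2: +4 fires, +4 burnt (F count now 4)
Step 3: +5 fires, +4 burnt (F count now 5)
Step 4: +1 fires, +5 burnt (F count now 1)
Step 5: +1 fires, +1 burnt (F count now 1)
Step 6: +1 fires, +1 burnt (F count now 1)
Step 7: +2 fires, +1 burnt (F count now 2)
Step 8: +2 fires, +2 burnt (F count now 2)
Step 9: +1 fires, +2 burnt (F count now 1)
Step 10: +1 fires, +1 burnt (F count now 1)
Step 11: +1 fires, +1 burnt (F count now 1)
Step 12: +0 fires, +1 burnt (F count now 0)
Fire out after step 12
Initially T: 24, now '.': 35
Total burnt (originally-T cells now '.'): 23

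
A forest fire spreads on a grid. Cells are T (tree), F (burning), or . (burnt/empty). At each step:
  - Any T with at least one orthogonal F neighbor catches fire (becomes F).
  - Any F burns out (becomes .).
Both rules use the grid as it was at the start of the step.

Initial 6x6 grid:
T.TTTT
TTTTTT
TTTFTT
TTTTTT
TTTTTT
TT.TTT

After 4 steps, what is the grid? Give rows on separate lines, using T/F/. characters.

Step 1: 4 trees catch fire, 1 burn out
  T.TTTT
  TTTFTT
  TTF.FT
  TTTFTT
  TTTTTT
  TT.TTT
Step 2: 8 trees catch fire, 4 burn out
  T.TFTT
  TTF.FT
  TF...F
  TTF.FT
  TTTFTT
  TT.TTT
Step 3: 10 trees catch fire, 8 burn out
  T.F.FT
  TF...F
  F.....
  TF...F
  TTF.FT
  TT.FTT
Step 4: 6 trees catch fire, 10 burn out
  T....F
  F.....
  ......
  F.....
  TF...F
  TT..FT

T....F
F.....
......
F.....
TF...F
TT..FT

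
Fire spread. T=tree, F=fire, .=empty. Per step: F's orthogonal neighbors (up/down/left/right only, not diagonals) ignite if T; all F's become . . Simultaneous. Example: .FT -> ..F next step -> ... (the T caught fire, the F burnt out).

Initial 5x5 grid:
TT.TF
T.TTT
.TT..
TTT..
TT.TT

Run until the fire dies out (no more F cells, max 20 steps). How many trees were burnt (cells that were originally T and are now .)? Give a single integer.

Step 1: +2 fires, +1 burnt (F count now 2)
Step 2: +1 fires, +2 burnt (F count now 1)
Step 3: +1 fires, +1 burnt (F count now 1)
Step 4: +1 fires, +1 burnt (F count now 1)
Step 5: +2 fires, +1 burnt (F count now 2)
Step 6: +1 fires, +2 burnt (F count now 1)
Step 7: +2 fires, +1 burnt (F count now 2)
Step 8: +1 fires, +2 burnt (F count now 1)
Step 9: +0 fires, +1 burnt (F count now 0)
Fire out after step 9
Initially T: 16, now '.': 20
Total burnt (originally-T cells now '.'): 11

Answer: 11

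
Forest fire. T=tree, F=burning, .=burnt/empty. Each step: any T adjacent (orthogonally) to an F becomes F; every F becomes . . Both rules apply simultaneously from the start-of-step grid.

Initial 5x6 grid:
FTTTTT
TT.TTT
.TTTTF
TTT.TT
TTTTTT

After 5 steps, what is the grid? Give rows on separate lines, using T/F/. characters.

Step 1: 5 trees catch fire, 2 burn out
  .FTTTT
  FT.TTF
  .TTTF.
  TTT.TF
  TTTTTT
Step 2: 7 trees catch fire, 5 burn out
  ..FTTF
  .F.TF.
  .TTF..
  TTT.F.
  TTTTTF
Step 3: 6 trees catch fire, 7 burn out
  ...FF.
  ...F..
  .FF...
  TTT...
  TTTTF.
Step 4: 3 trees catch fire, 6 burn out
  ......
  ......
  ......
  TFF...
  TTTF..
Step 5: 3 trees catch fire, 3 burn out
  ......
  ......
  ......
  F.....
  TFF...

......
......
......
F.....
TFF...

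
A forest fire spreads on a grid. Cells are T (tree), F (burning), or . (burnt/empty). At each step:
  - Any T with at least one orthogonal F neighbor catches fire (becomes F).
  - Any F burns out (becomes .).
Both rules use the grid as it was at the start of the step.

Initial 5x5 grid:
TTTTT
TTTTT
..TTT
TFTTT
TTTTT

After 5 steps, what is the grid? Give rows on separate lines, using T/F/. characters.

Step 1: 3 trees catch fire, 1 burn out
  TTTTT
  TTTTT
  ..TTT
  F.FTT
  TFTTT
Step 2: 4 trees catch fire, 3 burn out
  TTTTT
  TTTTT
  ..FTT
  ...FT
  F.FTT
Step 3: 4 trees catch fire, 4 burn out
  TTTTT
  TTFTT
  ...FT
  ....F
  ...FT
Step 4: 5 trees catch fire, 4 burn out
  TTFTT
  TF.FT
  ....F
  .....
  ....F
Step 5: 4 trees catch fire, 5 burn out
  TF.FT
  F...F
  .....
  .....
  .....

TF.FT
F...F
.....
.....
.....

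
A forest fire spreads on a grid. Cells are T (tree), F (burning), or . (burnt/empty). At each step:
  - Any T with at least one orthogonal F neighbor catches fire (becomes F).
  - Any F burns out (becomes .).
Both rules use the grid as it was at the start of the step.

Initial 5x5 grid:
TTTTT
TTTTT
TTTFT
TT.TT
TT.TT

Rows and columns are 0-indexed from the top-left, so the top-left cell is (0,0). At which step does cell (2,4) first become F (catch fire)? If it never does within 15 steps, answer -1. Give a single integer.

Step 1: cell (2,4)='F' (+4 fires, +1 burnt)
  -> target ignites at step 1
Step 2: cell (2,4)='.' (+6 fires, +4 burnt)
Step 3: cell (2,4)='.' (+6 fires, +6 burnt)
Step 4: cell (2,4)='.' (+4 fires, +6 burnt)
Step 5: cell (2,4)='.' (+2 fires, +4 burnt)
Step 6: cell (2,4)='.' (+0 fires, +2 burnt)
  fire out at step 6

1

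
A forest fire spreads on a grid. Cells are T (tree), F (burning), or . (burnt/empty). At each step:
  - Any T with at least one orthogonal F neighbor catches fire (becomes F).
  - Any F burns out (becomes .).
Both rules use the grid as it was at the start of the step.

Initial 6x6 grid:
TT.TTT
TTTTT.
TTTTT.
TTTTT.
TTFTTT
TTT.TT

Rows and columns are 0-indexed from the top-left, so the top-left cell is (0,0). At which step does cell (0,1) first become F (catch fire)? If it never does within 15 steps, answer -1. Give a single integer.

Step 1: cell (0,1)='T' (+4 fires, +1 burnt)
Step 2: cell (0,1)='T' (+6 fires, +4 burnt)
Step 3: cell (0,1)='T' (+8 fires, +6 burnt)
Step 4: cell (0,1)='T' (+5 fires, +8 burnt)
Step 5: cell (0,1)='F' (+4 fires, +5 burnt)
  -> target ignites at step 5
Step 6: cell (0,1)='.' (+2 fires, +4 burnt)
Step 7: cell (0,1)='.' (+1 fires, +2 burnt)
Step 8: cell (0,1)='.' (+0 fires, +1 burnt)
  fire out at step 8

5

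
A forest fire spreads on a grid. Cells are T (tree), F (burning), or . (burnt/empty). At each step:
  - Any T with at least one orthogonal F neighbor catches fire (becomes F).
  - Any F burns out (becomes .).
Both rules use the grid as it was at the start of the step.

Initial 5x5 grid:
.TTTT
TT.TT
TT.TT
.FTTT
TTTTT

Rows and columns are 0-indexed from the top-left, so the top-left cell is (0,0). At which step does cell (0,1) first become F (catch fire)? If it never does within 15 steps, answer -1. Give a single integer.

Step 1: cell (0,1)='T' (+3 fires, +1 burnt)
Step 2: cell (0,1)='T' (+5 fires, +3 burnt)
Step 3: cell (0,1)='F' (+5 fires, +5 burnt)
  -> target ignites at step 3
Step 4: cell (0,1)='.' (+4 fires, +5 burnt)
Step 5: cell (0,1)='.' (+2 fires, +4 burnt)
Step 6: cell (0,1)='.' (+1 fires, +2 burnt)
Step 7: cell (0,1)='.' (+0 fires, +1 burnt)
  fire out at step 7

3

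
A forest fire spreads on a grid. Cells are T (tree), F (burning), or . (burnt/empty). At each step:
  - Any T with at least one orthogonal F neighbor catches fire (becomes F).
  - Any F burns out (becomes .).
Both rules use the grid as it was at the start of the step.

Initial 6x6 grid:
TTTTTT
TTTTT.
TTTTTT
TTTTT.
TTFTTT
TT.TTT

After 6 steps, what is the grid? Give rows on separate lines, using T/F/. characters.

Step 1: 3 trees catch fire, 1 burn out
  TTTTTT
  TTTTT.
  TTTTTT
  TTFTT.
  TF.FTT
  TT.TTT
Step 2: 7 trees catch fire, 3 burn out
  TTTTTT
  TTTTT.
  TTFTTT
  TF.FT.
  F...FT
  TF.FTT
Step 3: 8 trees catch fire, 7 burn out
  TTTTTT
  TTFTT.
  TF.FTT
  F...F.
  .....F
  F...FT
Step 4: 6 trees catch fire, 8 burn out
  TTFTTT
  TF.FT.
  F...FT
  ......
  ......
  .....F
Step 5: 5 trees catch fire, 6 burn out
  TF.FTT
  F...F.
  .....F
  ......
  ......
  ......
Step 6: 2 trees catch fire, 5 burn out
  F...FT
  ......
  ......
  ......
  ......
  ......

F...FT
......
......
......
......
......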